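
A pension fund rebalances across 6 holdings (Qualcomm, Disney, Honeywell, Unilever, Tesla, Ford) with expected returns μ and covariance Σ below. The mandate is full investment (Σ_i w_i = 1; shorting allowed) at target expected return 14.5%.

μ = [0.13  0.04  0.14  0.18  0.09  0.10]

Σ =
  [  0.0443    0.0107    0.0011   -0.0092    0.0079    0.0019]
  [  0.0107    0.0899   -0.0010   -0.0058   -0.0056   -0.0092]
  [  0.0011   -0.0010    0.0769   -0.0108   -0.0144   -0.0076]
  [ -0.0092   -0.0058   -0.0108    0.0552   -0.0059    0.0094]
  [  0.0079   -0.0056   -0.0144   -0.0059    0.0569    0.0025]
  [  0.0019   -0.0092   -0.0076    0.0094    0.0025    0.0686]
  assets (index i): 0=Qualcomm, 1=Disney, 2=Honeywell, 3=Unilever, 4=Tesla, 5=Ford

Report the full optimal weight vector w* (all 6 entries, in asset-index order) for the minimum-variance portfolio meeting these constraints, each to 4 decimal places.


p=Σ⁻¹μ = [3.1697  0.6503  2.9688  4.5082  2.3769  1.0817]
q=Σ⁻¹𝟙 = [19.4952  13.7422  22.6539  27.4879  24.2001  13.7416]
a=μᵀp=1.987271  b=𝟙ᵀp=14.755600  c=𝟙ᵀq=121.320908  D=ac−b²=23.369807
λ₁=(c·0.145−b)/D = (121.320908·0.145−14.755600)/23.369807 = 0.121350
λ₂=(a−b·0.145)/D = (1.987271−14.755600·0.145)/23.369807 = -0.006517
w* = 0.121350·p + -0.006517·q:
  w_0 = 0.121350·3.1697 + -0.006517·19.4952 = 0.2576  (Qualcomm)
  w_1 = 0.121350·0.6503 + -0.006517·13.7422 = -0.0106  (Disney)
  w_2 = 0.121350·2.9688 + -0.006517·22.6539 = 0.2126  (Honeywell)
  w_3 = 0.121350·4.5082 + -0.006517·27.4879 = 0.3679  (Unilever)
  w_4 = 0.121350·2.3769 + -0.006517·24.2001 = 0.1307  (Tesla)
  w_5 = 0.121350·1.0817 + -0.006517·13.7416 = 0.0417  (Ford)
Σw_i=1.0000  μᵀw=0.1450
σ²=wᵀΣw=λ₁·μ_p+λ₂ = 0.121350·0.145 + -0.006517 = 0.011079 ≈ 0.0111

0.2576  -0.0106  0.2126  0.3679  0.1307  0.0417


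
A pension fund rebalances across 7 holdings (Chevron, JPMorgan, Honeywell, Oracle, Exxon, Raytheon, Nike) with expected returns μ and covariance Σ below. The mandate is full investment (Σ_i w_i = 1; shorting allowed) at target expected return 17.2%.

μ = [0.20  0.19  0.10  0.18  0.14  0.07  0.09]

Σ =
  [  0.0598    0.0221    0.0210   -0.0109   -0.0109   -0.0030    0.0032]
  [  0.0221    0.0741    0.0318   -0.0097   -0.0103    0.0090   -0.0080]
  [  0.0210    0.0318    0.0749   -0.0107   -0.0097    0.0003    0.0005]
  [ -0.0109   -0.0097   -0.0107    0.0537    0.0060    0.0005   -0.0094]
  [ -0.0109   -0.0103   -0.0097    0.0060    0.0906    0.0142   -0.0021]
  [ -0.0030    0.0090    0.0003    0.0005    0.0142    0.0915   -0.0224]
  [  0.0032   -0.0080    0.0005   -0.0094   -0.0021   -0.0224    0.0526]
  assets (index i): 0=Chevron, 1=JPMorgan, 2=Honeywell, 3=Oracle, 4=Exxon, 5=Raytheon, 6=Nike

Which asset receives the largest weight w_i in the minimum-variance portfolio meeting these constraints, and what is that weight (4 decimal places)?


Oracle (0.3206)

u=Σ⁻¹μ = [3.4354  2.5804  0.1916  4.9185  1.8477  1.1233  3.3237]
v=Σ⁻¹𝟙 = [15.6884  11.8423  9.4284  30.0826  11.4936  16.2629  32.5290]
a=μᵀu=2.718270  b=𝟙ᵀu=17.420533  c=𝟙ᵀv=127.327121  D=ac−b²=42.634517
λ₁=(c·0.172−b)/D = (127.327121·0.172−17.420533)/42.634517 = 0.105073
λ₂=(a−b·0.172)/D = (2.718270−17.420533·0.172)/42.634517 = -0.006522
w* = 0.105073·u + -0.006522·v:
  w_0 = 0.105073·3.4354 + -0.006522·15.6884 = 0.2586  (Chevron)
  w_1 = 0.105073·2.5804 + -0.006522·11.8423 = 0.1939  (JPMorgan)
  w_2 = 0.105073·0.1916 + -0.006522·9.4284 = -0.0414  (Honeywell)
  w_3 = 0.105073·4.9185 + -0.006522·30.0826 = 0.3206  (Oracle)
  w_4 = 0.105073·1.8477 + -0.006522·11.4936 = 0.1192  (Exxon)
  w_5 = 0.105073·1.1233 + -0.006522·16.2629 = 0.0120  (Raytheon)
  w_6 = 0.105073·3.3237 + -0.006522·32.5290 = 0.1371  (Nike)
Σw_i=1.0000  μᵀw=0.1720
σ²=wᵀΣw=λ₁·μ_p+λ₂ = 0.105073·0.172 + -0.006522 = 0.011551 ≈ 0.0116


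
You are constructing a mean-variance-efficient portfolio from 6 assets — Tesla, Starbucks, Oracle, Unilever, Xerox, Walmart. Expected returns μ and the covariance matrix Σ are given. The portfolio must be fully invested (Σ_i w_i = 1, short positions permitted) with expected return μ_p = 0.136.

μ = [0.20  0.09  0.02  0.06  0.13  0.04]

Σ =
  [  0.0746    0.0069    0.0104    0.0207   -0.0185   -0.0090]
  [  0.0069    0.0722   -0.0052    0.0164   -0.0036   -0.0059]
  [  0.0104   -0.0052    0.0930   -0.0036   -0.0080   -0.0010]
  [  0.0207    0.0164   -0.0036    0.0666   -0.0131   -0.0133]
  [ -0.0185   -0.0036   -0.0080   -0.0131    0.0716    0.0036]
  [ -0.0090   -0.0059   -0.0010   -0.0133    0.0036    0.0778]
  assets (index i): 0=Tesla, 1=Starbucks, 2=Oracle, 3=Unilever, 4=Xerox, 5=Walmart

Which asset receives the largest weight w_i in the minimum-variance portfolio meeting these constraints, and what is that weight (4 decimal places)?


g=Σ⁻¹μ = [3.2494  1.0786  0.1720  0.3565  2.7482  0.9078]
h=Σ⁻¹𝟙 = [13.4525  12.2835  12.6018  16.1801  21.5599  17.2716]
a=μᵀg=1.165362  b=𝟙ᵀg=8.512516  c=𝟙ᵀh=93.349430  D=ac−b²=36.322914
λ₁=(c·0.136−b)/D = (93.349430·0.136−8.512516)/36.322914 = 0.115162
λ₂=(a−b·0.136)/D = (1.165362−8.512516·0.136)/36.322914 = 0.000211
w* = 0.115162·g + 0.000211·h:
  w_0 = 0.115162·3.2494 + 0.000211·13.4525 = 0.3770  (Tesla)
  w_1 = 0.115162·1.0786 + 0.000211·12.2835 = 0.1268  (Starbucks)
  w_2 = 0.115162·0.1720 + 0.000211·12.6018 = 0.0225  (Oracle)
  w_3 = 0.115162·0.3565 + 0.000211·16.1801 = 0.0445  (Unilever)
  w_4 = 0.115162·2.7482 + 0.000211·21.5599 = 0.3210  (Xerox)
  w_5 = 0.115162·0.9078 + 0.000211·17.2716 = 0.1082  (Walmart)
Σw_i=1.0000  μᵀw=0.1360
σ²=wᵀΣw=λ₁·μ_p+λ₂ = 0.115162·0.136 + 0.000211 = 0.015873 ≈ 0.0159

Tesla (0.3770)


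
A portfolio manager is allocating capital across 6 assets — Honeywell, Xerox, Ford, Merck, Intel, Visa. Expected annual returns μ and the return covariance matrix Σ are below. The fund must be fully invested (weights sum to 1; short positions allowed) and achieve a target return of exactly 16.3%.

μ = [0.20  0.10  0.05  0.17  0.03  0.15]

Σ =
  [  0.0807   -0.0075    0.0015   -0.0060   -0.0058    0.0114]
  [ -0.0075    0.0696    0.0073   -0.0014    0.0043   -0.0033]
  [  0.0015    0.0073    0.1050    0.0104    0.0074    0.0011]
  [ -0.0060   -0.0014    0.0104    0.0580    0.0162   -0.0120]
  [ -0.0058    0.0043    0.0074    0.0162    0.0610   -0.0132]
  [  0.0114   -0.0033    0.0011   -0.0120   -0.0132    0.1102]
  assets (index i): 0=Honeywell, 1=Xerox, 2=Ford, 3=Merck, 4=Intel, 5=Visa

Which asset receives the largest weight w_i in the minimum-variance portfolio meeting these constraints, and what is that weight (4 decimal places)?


u=Σ⁻¹μ = [2.7049  1.8793  -0.0643  3.5831  0.0036  1.5289]
v=Σ⁻¹𝟙 = [14.3362  15.3423  5.4994  16.5472  14.0990  11.4866]
a=μᵀu=1.564246  b=𝟙ᵀu=9.635410  c=𝟙ᵀv=77.310638  D=ac−b²=28.091744
λ₁=(c·0.163−b)/D = (77.310638·0.163−9.635410)/28.091744 = 0.105591
λ₂=(a−b·0.163)/D = (1.564246−9.635410·0.163)/28.091744 = -0.000225
w* = 0.105591·u + -0.000225·v:
  w_0 = 0.105591·2.7049 + -0.000225·14.3362 = 0.2824  (Honeywell)
  w_1 = 0.105591·1.8793 + -0.000225·15.3423 = 0.1950  (Xerox)
  w_2 = 0.105591·-0.0643 + -0.000225·5.4994 = -0.0080  (Ford)
  w_3 = 0.105591·3.5831 + -0.000225·16.5472 = 0.3746  (Merck)
  w_4 = 0.105591·0.0036 + -0.000225·14.0990 = -0.0028  (Intel)
  w_5 = 0.105591·1.5289 + -0.000225·11.4866 = 0.1588  (Visa)
Σw_i=1.0000  μᵀw=0.1630
σ²=wᵀΣw=λ₁·μ_p+λ₂ = 0.105591·0.163 + -0.000225 = 0.016986 ≈ 0.0170

Merck (0.3746)


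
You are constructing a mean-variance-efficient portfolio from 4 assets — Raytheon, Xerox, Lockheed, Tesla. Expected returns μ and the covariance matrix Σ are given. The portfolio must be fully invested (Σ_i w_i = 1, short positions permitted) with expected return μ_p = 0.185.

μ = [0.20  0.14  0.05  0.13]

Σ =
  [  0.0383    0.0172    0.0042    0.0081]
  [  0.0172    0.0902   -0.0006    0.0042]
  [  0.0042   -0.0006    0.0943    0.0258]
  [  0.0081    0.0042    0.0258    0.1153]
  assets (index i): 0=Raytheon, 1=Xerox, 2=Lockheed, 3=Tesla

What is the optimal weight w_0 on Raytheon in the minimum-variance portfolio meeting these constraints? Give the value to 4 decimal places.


x=Σ⁻¹μ = [4.7792  0.6069  0.1179  0.7433]
y=Σ⁻¹𝟙 = [21.0254  6.8959  8.3213  5.0828]
a=μᵀx=1.143338  b=𝟙ᵀx=6.247318  c=𝟙ᵀy=41.325277  D=ac−b²=8.219793
λ₁=(c·0.185−b)/D = (41.325277·0.185−6.247318)/8.219793 = 0.170060
λ₂=(a−b·0.185)/D = (1.143338−6.247318·0.185)/8.219793 = -0.001510
w* = 0.170060·x + -0.001510·y:
  w_0 = 0.170060·4.7792 + -0.001510·21.0254 = 0.7810  (Raytheon)
  w_1 = 0.170060·0.6069 + -0.001510·6.8959 = 0.0928  (Xerox)
  w_2 = 0.170060·0.1179 + -0.001510·8.3213 = 0.0075  (Lockheed)
  w_3 = 0.170060·0.7433 + -0.001510·5.0828 = 0.1187  (Tesla)
Σw_i=1.0000  μᵀw=0.1850
σ²=wᵀΣw=λ₁·μ_p+λ₂ = 0.170060·0.185 + -0.001510 = 0.029951 ≈ 0.0300

0.7810


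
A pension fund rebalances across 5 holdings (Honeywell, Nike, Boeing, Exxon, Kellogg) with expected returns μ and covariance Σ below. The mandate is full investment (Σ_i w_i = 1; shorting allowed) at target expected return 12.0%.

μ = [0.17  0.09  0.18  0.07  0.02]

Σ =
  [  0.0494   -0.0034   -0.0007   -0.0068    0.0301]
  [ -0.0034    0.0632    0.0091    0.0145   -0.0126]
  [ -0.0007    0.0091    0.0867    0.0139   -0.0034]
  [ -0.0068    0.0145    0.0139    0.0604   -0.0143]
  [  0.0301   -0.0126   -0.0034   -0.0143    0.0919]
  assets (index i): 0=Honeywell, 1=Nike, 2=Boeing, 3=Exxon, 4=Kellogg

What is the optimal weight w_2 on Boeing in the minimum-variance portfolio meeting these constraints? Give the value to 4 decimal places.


0.1540

p=Σ⁻¹μ = [4.1356  1.0459  1.8467  0.7573  -0.8073]
q=Σ⁻¹𝟙 = [17.5021  13.9663  8.0874  15.6318  9.7954]
a=μᵀp=1.166454  b=𝟙ᵀp=6.978192  c=𝟙ᵀq=64.983010  D=ac−b²=27.104521
λ₁=(c·0.120−b)/D = (64.983010·0.120−6.978192)/27.104521 = 0.030245
λ₂=(a−b·0.120)/D = (1.166454−6.978192·0.120)/27.104521 = 0.012141
w* = 0.030245·p + 0.012141·q:
  w_0 = 0.030245·4.1356 + 0.012141·17.5021 = 0.3376  (Honeywell)
  w_1 = 0.030245·1.0459 + 0.012141·13.9663 = 0.2012  (Nike)
  w_2 = 0.030245·1.8467 + 0.012141·8.0874 = 0.1540  (Boeing)
  w_3 = 0.030245·0.7573 + 0.012141·15.6318 = 0.2127  (Exxon)
  w_4 = 0.030245·-0.8073 + 0.012141·9.7954 = 0.0945  (Kellogg)
Σw_i=1.0000  μᵀw=0.1200
σ²=wᵀΣw=λ₁·μ_p+λ₂ = 0.030245·0.120 + 0.012141 = 0.015770 ≈ 0.0158


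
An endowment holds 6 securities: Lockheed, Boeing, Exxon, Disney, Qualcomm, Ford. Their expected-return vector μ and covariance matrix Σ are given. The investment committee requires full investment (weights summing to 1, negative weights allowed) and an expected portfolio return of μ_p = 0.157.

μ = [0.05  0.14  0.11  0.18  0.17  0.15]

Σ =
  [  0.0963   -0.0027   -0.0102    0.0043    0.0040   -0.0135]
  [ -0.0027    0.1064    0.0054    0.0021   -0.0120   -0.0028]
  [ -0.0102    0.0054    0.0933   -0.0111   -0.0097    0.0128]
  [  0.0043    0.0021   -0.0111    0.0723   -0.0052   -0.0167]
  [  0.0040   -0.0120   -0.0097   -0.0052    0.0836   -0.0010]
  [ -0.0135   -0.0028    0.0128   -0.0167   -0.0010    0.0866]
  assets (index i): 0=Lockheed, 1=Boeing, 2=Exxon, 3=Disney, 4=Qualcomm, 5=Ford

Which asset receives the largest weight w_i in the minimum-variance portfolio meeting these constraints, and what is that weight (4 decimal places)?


x=Σ⁻¹μ = [0.7956  1.5511  1.5266  3.3661  2.6328  2.3602]
y=Σ⁻¹𝟙 = [12.7901  10.8688  13.2887  19.6067  15.8614  15.8926]
a=μᵀx=1.832370  b=𝟙ᵀx=12.232424  c=𝟙ᵀy=88.308245  D=ac−b²=12.181153
λ₁=(c·0.157−b)/D = (88.308245·0.157−12.232424)/12.181153 = 0.133975
λ₂=(a−b·0.157)/D = (1.832370−12.232424·0.157)/12.181153 = -0.007234
w* = 0.133975·x + -0.007234·y:
  w_0 = 0.133975·0.7956 + -0.007234·12.7901 = 0.0141  (Lockheed)
  w_1 = 0.133975·1.5511 + -0.007234·10.8688 = 0.1292  (Boeing)
  w_2 = 0.133975·1.5266 + -0.007234·13.2887 = 0.1084  (Exxon)
  w_3 = 0.133975·3.3661 + -0.007234·19.6067 = 0.3091  (Disney)
  w_4 = 0.133975·2.6328 + -0.007234·15.8614 = 0.2380  (Qualcomm)
  w_5 = 0.133975·2.3602 + -0.007234·15.8926 = 0.2012  (Ford)
Σw_i=1.0000  μᵀw=0.1570
σ²=wᵀΣw=λ₁·μ_p+λ₂ = 0.133975·0.157 + -0.007234 = 0.013800 ≈ 0.0138

Disney (0.3091)


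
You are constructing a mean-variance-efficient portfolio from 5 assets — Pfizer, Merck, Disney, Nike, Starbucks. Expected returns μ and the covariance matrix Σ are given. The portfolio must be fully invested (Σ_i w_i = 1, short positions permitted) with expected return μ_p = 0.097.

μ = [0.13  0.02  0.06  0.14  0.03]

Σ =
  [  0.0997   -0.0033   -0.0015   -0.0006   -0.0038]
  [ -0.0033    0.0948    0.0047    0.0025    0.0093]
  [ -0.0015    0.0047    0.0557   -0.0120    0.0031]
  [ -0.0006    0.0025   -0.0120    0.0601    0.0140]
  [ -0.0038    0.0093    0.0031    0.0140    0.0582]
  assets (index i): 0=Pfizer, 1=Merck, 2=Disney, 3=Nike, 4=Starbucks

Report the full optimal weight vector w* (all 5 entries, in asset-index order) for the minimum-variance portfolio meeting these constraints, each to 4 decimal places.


0.1947  0.0747  0.2985  0.3575  0.0746

x=Σ⁻¹μ = [1.3436  0.1176  1.6970  2.7138  -0.1588]
y=Σ⁻¹𝟙 = [11.1520  8.3381  20.7986  17.9589  11.1501]
a=μᵀx=0.654006  b=𝟙ᵀx=5.713186  c=𝟙ᵀy=69.397678  D=ac−b²=12.746016
λ₁=(c·0.097−b)/D = (69.397678·0.097−5.713186)/12.746016 = 0.079899
λ₂=(a−b·0.097)/D = (0.654006−5.713186·0.097)/12.746016 = 0.007832
w* = 0.079899·x + 0.007832·y:
  w_0 = 0.079899·1.3436 + 0.007832·11.1520 = 0.1947  (Pfizer)
  w_1 = 0.079899·0.1176 + 0.007832·8.3381 = 0.0747  (Merck)
  w_2 = 0.079899·1.6970 + 0.007832·20.7986 = 0.2985  (Disney)
  w_3 = 0.079899·2.7138 + 0.007832·17.9589 = 0.3575  (Nike)
  w_4 = 0.079899·-0.1588 + 0.007832·11.1501 = 0.0746  (Starbucks)
Σw_i=1.0000  μᵀw=0.0970
σ²=wᵀΣw=λ₁·μ_p+λ₂ = 0.079899·0.097 + 0.007832 = 0.015582 ≈ 0.0156


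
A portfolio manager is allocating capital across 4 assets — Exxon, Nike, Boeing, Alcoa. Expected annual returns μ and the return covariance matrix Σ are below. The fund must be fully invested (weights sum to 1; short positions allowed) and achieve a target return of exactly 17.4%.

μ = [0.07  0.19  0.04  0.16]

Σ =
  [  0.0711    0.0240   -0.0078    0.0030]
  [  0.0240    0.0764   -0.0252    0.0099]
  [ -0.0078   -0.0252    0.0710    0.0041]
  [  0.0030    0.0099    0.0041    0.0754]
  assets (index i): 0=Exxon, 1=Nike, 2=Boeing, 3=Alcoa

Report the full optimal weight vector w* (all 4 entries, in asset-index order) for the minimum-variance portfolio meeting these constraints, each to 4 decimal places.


u=Σ⁻¹μ = [0.1626  2.6925  1.4397  1.6837]
v=Σ⁻¹𝟙 = [10.7709  15.0518  20.0461  9.7677]
a=μᵀu=0.849944  b=𝟙ᵀu=5.978486  c=𝟙ᵀv=55.636523  D=ac−b²=11.545631
λ₁=(c·0.174−b)/D = (55.636523·0.174−5.978486)/11.545631 = 0.320664
λ₂=(a−b·0.174)/D = (0.849944−5.978486·0.174)/11.545631 = -0.016484
w* = 0.320664·u + -0.016484·v:
  w_0 = 0.320664·0.1626 + -0.016484·10.7709 = -0.1254  (Exxon)
  w_1 = 0.320664·2.6925 + -0.016484·15.0518 = 0.6153  (Nike)
  w_2 = 0.320664·1.4397 + -0.016484·20.0461 = 0.1312  (Boeing)
  w_3 = 0.320664·1.6837 + -0.016484·9.7677 = 0.3789  (Alcoa)
Σw_i=1.0000  μᵀw=0.1740
σ²=wᵀΣw=λ₁·μ_p+λ₂ = 0.320664·0.174 + -0.016484 = 0.039312 ≈ 0.0393

-0.1254  0.6153  0.1312  0.3789


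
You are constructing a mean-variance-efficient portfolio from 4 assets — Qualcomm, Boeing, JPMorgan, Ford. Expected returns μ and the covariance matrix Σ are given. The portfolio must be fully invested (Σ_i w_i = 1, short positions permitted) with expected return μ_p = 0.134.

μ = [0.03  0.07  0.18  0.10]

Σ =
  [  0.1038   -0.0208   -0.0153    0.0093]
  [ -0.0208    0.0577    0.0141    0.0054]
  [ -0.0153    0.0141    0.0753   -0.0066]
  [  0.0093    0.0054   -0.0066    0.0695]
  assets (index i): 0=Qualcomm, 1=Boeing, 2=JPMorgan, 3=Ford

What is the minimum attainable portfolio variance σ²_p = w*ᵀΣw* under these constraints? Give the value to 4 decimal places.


0.0269

u=Σ⁻¹μ = [0.6625  0.6898  2.5306  1.5369]
v=Σ⁻¹𝟙 = [14.1506  17.8730  13.8978  12.4261]
a=μᵀu=0.677362  b=𝟙ᵀu=5.419844  c=𝟙ᵀv=58.347503  D=ac−b²=10.147641
λ₁=(c·0.134−b)/D = (58.347503·0.134−5.419844)/10.147641 = 0.236382
λ₂=(a−b·0.134)/D = (0.677362−5.419844·0.134)/10.147641 = -0.004819
w* = 0.236382·u + -0.004819·v:
  w_0 = 0.236382·0.6625 + -0.004819·14.1506 = 0.0884  (Qualcomm)
  w_1 = 0.236382·0.6898 + -0.004819·17.8730 = 0.0769  (Boeing)
  w_2 = 0.236382·2.5306 + -0.004819·13.8978 = 0.5312  (JPMorgan)
  w_3 = 0.236382·1.5369 + -0.004819·12.4261 = 0.3034  (Ford)
Σw_i=1.0000  μᵀw=0.1340
σ²=wᵀΣw=λ₁·μ_p+λ₂ = 0.236382·0.134 + -0.004819 = 0.026857 ≈ 0.0269


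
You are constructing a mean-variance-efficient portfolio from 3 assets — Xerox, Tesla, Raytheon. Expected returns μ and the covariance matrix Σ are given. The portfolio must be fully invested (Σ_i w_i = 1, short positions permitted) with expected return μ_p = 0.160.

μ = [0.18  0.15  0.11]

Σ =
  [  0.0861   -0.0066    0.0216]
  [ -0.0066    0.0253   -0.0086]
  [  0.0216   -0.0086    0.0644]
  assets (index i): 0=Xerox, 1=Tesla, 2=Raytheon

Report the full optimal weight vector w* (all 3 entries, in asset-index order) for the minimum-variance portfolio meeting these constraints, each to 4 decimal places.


u=Σ⁻¹μ = [2.1517  7.1500  1.9412]
v=Σ⁻¹𝟙 = [10.7172  48.5832  18.4212]
a=μᵀu=1.673339  b=𝟙ᵀu=11.242912  c=𝟙ᵀv=77.721622  D=ac−b²=3.651549
λ₁=(c·0.160−b)/D = (77.721622·0.160−11.242912)/3.651549 = 0.326587
λ₂=(a−b·0.160)/D = (1.673339−11.242912·0.160)/3.651549 = -0.034376
w* = 0.326587·u + -0.034376·v:
  w_0 = 0.326587·2.1517 + -0.034376·10.7172 = 0.3343  (Xerox)
  w_1 = 0.326587·7.1500 + -0.034376·48.5832 = 0.6650  (Tesla)
  w_2 = 0.326587·1.9412 + -0.034376·18.4212 = 0.0007  (Raytheon)
Σw_i=1.0000  μᵀw=0.1600
σ²=wᵀΣw=λ₁·μ_p+λ₂ = 0.326587·0.160 + -0.034376 = 0.017878 ≈ 0.0179

0.3343  0.6650  0.0007


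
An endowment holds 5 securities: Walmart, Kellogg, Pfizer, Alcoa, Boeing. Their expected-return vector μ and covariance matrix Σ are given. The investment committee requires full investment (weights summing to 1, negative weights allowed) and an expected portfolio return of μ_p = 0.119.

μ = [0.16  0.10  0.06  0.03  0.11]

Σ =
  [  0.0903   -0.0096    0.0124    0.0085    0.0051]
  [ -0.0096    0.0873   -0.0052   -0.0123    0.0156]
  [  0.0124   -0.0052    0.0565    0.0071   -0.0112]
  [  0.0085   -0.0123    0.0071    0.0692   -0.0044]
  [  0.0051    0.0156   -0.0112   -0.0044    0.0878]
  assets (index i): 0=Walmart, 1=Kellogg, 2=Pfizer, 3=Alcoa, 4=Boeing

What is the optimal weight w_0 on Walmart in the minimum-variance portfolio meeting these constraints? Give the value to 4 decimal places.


0.3912

u=Σ⁻¹μ = [1.6713  1.2537  0.9714  0.4199  1.0780]
v=Σ⁻¹𝟙 = [8.0419  13.4093  17.5963  14.7739  11.5249]
a=μᵀu=0.582244  b=𝟙ᵀu=5.394365  c=𝟙ᵀv=65.346318  D=ac−b²=8.948313
λ₁=(c·0.119−b)/D = (65.346318·0.119−5.394365)/8.948313 = 0.266178
λ₂=(a−b·0.119)/D = (0.582244−5.394365·0.119)/8.948313 = -0.006670
w* = 0.266178·u + -0.006670·v:
  w_0 = 0.266178·1.6713 + -0.006670·8.0419 = 0.3912  (Walmart)
  w_1 = 0.266178·1.2537 + -0.006670·13.4093 = 0.2443  (Kellogg)
  w_2 = 0.266178·0.9714 + -0.006670·17.5963 = 0.1412  (Pfizer)
  w_3 = 0.266178·0.4199 + -0.006670·14.7739 = 0.0132  (Alcoa)
  w_4 = 0.266178·1.0780 + -0.006670·11.5249 = 0.2101  (Boeing)
Σw_i=1.0000  μᵀw=0.1190
σ²=wᵀΣw=λ₁·μ_p+λ₂ = 0.266178·0.119 + -0.006670 = 0.025005 ≈ 0.0250


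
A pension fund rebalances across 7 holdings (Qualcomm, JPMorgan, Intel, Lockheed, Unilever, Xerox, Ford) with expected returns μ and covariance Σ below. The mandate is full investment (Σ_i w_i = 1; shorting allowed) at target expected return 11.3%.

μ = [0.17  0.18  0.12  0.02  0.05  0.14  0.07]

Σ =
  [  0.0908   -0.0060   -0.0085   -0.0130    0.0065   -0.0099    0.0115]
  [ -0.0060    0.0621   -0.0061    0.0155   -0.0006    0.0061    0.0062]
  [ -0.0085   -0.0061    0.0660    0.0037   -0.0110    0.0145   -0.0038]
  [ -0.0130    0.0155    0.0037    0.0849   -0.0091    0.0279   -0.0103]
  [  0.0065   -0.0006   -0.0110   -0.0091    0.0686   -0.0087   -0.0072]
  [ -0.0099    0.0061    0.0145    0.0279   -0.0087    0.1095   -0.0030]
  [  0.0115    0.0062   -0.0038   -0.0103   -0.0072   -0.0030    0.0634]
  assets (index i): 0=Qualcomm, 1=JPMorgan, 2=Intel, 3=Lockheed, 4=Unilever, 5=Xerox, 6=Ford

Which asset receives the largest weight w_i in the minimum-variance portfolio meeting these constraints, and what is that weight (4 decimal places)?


x=Σ⁻¹μ = [2.2323  3.2562  2.3894  -0.3067  1.1049  1.1664  0.6548]
y=Σ⁻¹𝟙 = [12.5166  13.9727  20.6619  12.8532  21.1515  5.6520  18.1322]
a=μᵀx=1.510596  b=𝟙ᵀx=10.497500  c=𝟙ᵀy=104.940045  D=ac−b²=48.324550
λ₁=(c·0.113−b)/D = (104.940045·0.113−10.497500)/48.324550 = 0.028158
λ₂=(a−b·0.113)/D = (1.510596−10.497500·0.113)/48.324550 = 0.006713
w* = 0.028158·x + 0.006713·y:
  w_0 = 0.028158·2.2323 + 0.006713·12.5166 = 0.1469  (Qualcomm)
  w_1 = 0.028158·3.2562 + 0.006713·13.9727 = 0.1855  (JPMorgan)
  w_2 = 0.028158·2.3894 + 0.006713·20.6619 = 0.2060  (Intel)
  w_3 = 0.028158·-0.3067 + 0.006713·12.8532 = 0.0776  (Lockheed)
  w_4 = 0.028158·1.1049 + 0.006713·21.1515 = 0.1731  (Unilever)
  w_5 = 0.028158·1.1664 + 0.006713·5.6520 = 0.0708  (Xerox)
  w_6 = 0.028158·0.6548 + 0.006713·18.1322 = 0.1402  (Ford)
Σw_i=1.0000  μᵀw=0.1130
σ²=wᵀΣw=λ₁·μ_p+λ₂ = 0.028158·0.113 + 0.006713 = 0.009894 ≈ 0.0099

Intel (0.2060)


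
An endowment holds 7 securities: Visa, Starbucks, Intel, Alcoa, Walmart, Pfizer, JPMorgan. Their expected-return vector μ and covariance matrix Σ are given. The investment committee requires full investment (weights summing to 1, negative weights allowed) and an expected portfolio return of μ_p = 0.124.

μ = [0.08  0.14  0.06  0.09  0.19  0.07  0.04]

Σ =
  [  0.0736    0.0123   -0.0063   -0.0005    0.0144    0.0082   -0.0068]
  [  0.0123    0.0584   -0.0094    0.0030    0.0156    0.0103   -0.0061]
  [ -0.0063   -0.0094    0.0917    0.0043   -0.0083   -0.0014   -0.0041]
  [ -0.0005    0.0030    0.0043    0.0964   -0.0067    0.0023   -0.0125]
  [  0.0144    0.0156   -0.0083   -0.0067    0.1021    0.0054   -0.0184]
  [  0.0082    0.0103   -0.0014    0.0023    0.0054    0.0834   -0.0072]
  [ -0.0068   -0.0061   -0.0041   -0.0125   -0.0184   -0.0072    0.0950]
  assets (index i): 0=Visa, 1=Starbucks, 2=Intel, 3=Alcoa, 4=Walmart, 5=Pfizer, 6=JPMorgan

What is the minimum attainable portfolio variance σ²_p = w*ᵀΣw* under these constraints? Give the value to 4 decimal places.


x=Σ⁻¹μ = [0.5544  1.9384  1.0654  1.0949  1.8283  0.5156  1.1684]
y=Σ⁻¹𝟙 = [11.0068  13.6925  14.3871  12.1034  10.6941  9.9199  17.2300]
a=μᵀx=0.908409  b=𝟙ᵀx=8.165508  c=𝟙ᵀy=89.033862  D=ac−b²=14.203674
λ₁=(c·0.124−b)/D = (89.033862·0.124−8.165508)/14.203674 = 0.202391
λ₂=(a−b·0.124)/D = (0.908409−8.165508·0.124)/14.203674 = -0.007330
w* = 0.202391·x + -0.007330·y:
  w_0 = 0.202391·0.5544 + -0.007330·11.0068 = 0.0315  (Visa)
  w_1 = 0.202391·1.9384 + -0.007330·13.6925 = 0.2920  (Starbucks)
  w_2 = 0.202391·1.0654 + -0.007330·14.3871 = 0.1102  (Intel)
  w_3 = 0.202391·1.0949 + -0.007330·12.1034 = 0.1329  (Alcoa)
  w_4 = 0.202391·1.8283 + -0.007330·10.6941 = 0.2916  (Walmart)
  w_5 = 0.202391·0.5156 + -0.007330·9.9199 = 0.0316  (Pfizer)
  w_6 = 0.202391·1.1684 + -0.007330·17.2300 = 0.1102  (JPMorgan)
Σw_i=1.0000  μᵀw=0.1240
σ²=wᵀΣw=λ₁·μ_p+λ₂ = 0.202391·0.124 + -0.007330 = 0.017766 ≈ 0.0178

0.0178


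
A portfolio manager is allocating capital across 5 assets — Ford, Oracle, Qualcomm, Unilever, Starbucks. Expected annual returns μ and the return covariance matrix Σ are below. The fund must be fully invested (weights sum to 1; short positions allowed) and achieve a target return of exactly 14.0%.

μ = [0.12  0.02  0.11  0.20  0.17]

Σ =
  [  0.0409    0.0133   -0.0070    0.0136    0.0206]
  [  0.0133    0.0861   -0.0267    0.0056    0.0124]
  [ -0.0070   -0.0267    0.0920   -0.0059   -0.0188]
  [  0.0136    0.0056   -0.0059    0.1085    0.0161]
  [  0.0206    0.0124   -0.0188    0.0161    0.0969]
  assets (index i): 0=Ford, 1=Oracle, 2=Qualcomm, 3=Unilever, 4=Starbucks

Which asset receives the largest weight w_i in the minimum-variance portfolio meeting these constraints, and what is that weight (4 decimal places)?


g=Σ⁻¹μ = [1.9796  0.1798  1.7813  1.4733  1.4113]
h=Σ⁻¹𝟙 = [17.5020  12.9876  17.8761  6.2309  7.3701]
a=μᵀg=0.971696  b=𝟙ᵀg=6.825471  c=𝟙ᵀh=61.966791  D=ac−b²=13.625838
λ₁=(c·0.140−b)/D = (61.966791·0.140−6.825471)/13.625838 = 0.135763
λ₂=(a−b·0.140)/D = (0.971696−6.825471·0.140)/13.625838 = 0.001184
w* = 0.135763·g + 0.001184·h:
  w_0 = 0.135763·1.9796 + 0.001184·17.5020 = 0.2895  (Ford)
  w_1 = 0.135763·0.1798 + 0.001184·12.9876 = 0.0398  (Oracle)
  w_2 = 0.135763·1.7813 + 0.001184·17.8761 = 0.2630  (Qualcomm)
  w_3 = 0.135763·1.4733 + 0.001184·6.2309 = 0.2074  (Unilever)
  w_4 = 0.135763·1.4113 + 0.001184·7.3701 = 0.2003  (Starbucks)
Σw_i=1.0000  μᵀw=0.1400
σ²=wᵀΣw=λ₁·μ_p+λ₂ = 0.135763·0.140 + 0.001184 = 0.020191 ≈ 0.0202

Ford (0.2895)


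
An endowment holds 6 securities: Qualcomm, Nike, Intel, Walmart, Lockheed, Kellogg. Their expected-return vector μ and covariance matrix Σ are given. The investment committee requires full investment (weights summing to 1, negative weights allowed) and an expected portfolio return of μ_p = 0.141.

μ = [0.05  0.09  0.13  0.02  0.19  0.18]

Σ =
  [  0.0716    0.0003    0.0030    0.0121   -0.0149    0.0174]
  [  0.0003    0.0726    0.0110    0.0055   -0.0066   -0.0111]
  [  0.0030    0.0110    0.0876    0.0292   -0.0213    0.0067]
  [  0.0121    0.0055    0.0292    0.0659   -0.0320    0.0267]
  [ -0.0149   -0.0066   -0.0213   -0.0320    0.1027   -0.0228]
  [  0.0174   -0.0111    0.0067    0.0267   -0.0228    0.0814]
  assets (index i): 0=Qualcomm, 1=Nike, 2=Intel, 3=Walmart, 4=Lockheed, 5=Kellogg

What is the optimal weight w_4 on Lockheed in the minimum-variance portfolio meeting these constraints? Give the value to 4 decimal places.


0.2809

g=Σ⁻¹μ = [0.5553  1.7551  1.9414  -0.6777  2.9499  3.2207]
h=Σ⁻¹𝟙 = [12.7069  15.2571  9.0049  12.7455  21.2127  12.6691]
a=μᵀg=1.564773  b=𝟙ᵀg=9.744887  c=𝟙ᵀh=83.596269  D=ac−b²=35.846358
λ₁=(c·0.141−b)/D = (83.596269·0.141−9.744887)/35.846358 = 0.056971
λ₂=(a−b·0.141)/D = (1.564773−9.744887·0.141)/35.846358 = 0.005321
w* = 0.056971·g + 0.005321·h:
  w_0 = 0.056971·0.5553 + 0.005321·12.7069 = 0.0993  (Qualcomm)
  w_1 = 0.056971·1.7551 + 0.005321·15.2571 = 0.1812  (Nike)
  w_2 = 0.056971·1.9414 + 0.005321·9.0049 = 0.1585  (Intel)
  w_3 = 0.056971·-0.6777 + 0.005321·12.7455 = 0.0292  (Walmart)
  w_4 = 0.056971·2.9499 + 0.005321·21.2127 = 0.2809  (Lockheed)
  w_5 = 0.056971·3.2207 + 0.005321·12.6691 = 0.2509  (Kellogg)
Σw_i=1.0000  μᵀw=0.1410
σ²=wᵀΣw=λ₁·μ_p+λ₂ = 0.056971·0.141 + 0.005321 = 0.013354 ≈ 0.0134


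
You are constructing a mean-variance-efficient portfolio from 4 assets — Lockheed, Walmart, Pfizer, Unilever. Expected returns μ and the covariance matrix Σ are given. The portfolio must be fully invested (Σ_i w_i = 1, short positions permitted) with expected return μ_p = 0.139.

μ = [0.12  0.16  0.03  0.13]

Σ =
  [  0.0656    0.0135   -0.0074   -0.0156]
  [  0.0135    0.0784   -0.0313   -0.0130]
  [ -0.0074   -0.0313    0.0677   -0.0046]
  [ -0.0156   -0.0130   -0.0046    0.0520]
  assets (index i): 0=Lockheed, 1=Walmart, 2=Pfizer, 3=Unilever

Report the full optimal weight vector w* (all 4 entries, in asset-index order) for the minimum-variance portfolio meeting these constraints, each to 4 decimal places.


u=Σ⁻¹μ = [2.4498  3.3506  2.5521  4.2983]
v=Σ⁻¹𝟙 = [21.6215  27.8790  32.4397  35.5566]
a=μᵀu=1.465414  b=𝟙ᵀu=12.650770  c=𝟙ᵀv=117.496855  D=ac−b²=12.139585
λ₁=(c·0.139−b)/D = (117.496855·0.139−12.650770)/12.139585 = 0.303247
λ₂=(a−b·0.139)/D = (1.465414−12.650770·0.139)/12.139585 = -0.024139
w* = 0.303247·u + -0.024139·v:
  w_0 = 0.303247·2.4498 + -0.024139·21.6215 = 0.2210  (Lockheed)
  w_1 = 0.303247·3.3506 + -0.024139·27.8790 = 0.3431  (Walmart)
  w_2 = 0.303247·2.5521 + -0.024139·32.4397 = -0.0092  (Pfizer)
  w_3 = 0.303247·4.2983 + -0.024139·35.5566 = 0.4451  (Unilever)
Σw_i=1.0000  μᵀw=0.1390
σ²=wᵀΣw=λ₁·μ_p+λ₂ = 0.303247·0.139 + -0.024139 = 0.018012 ≈ 0.0180

0.2210  0.3431  -0.0092  0.4451


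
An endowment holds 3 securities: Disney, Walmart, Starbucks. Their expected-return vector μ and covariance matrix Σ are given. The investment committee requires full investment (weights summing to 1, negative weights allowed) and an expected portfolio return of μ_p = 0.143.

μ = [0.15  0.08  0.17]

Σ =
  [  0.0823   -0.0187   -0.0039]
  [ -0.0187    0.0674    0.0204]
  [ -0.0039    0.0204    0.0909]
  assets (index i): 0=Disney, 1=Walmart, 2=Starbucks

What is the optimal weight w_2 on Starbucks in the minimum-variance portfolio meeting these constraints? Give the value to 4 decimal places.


0.3628

x=Σ⁻¹μ = [2.1948  1.2889  1.6751]
y=Σ⁻¹𝟙 = [16.3861  16.9950  7.8901]
a=μᵀx=0.717104  b=𝟙ᵀx=5.158831  c=𝟙ᵀy=41.271196  D=ac−b²=2.982203
λ₁=(c·0.143−b)/D = (41.271196·0.143−5.158831)/2.982203 = 0.249128
λ₂=(a−b·0.143)/D = (0.717104−5.158831·0.143)/2.982203 = -0.006911
w* = 0.249128·x + -0.006911·y:
  w_0 = 0.249128·2.1948 + -0.006911·16.3861 = 0.4336  (Disney)
  w_1 = 0.249128·1.2889 + -0.006911·16.9950 = 0.2037  (Walmart)
  w_2 = 0.249128·1.6751 + -0.006911·7.8901 = 0.3628  (Starbucks)
Σw_i=1.0000  μᵀw=0.1430
σ²=wᵀΣw=λ₁·μ_p+λ₂ = 0.249128·0.143 + -0.006911 = 0.028715 ≈ 0.0287


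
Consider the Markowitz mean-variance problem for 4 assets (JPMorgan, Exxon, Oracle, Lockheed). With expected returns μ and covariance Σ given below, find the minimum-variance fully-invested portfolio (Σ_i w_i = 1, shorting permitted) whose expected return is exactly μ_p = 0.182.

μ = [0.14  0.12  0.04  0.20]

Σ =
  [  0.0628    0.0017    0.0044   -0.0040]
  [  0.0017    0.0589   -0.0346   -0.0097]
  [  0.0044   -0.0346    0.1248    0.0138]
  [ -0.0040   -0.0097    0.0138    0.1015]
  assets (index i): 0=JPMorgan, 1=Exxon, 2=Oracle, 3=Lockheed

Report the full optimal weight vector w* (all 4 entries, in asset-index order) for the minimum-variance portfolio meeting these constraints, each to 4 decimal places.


0.3986  0.2313  -0.1526  0.5227

p=Σ⁻¹μ = [2.2413  2.7905  0.7696  2.2208]
q=Σ⁻¹𝟙 = [14.9685  26.3416  13.5589  11.1160]
a=μᵀp=1.123583  b=𝟙ᵀp=8.022140  c=𝟙ᵀq=65.985036  D=ac−b²=9.784942
λ₁=(c·0.182−b)/D = (65.985036·0.182−8.022140)/9.784942 = 0.407477
λ₂=(a−b·0.182)/D = (1.123583−8.022140·0.182)/9.784942 = -0.034384
w* = 0.407477·p + -0.034384·q:
  w_0 = 0.407477·2.2413 + -0.034384·14.9685 = 0.3986  (JPMorgan)
  w_1 = 0.407477·2.7905 + -0.034384·26.3416 = 0.2313  (Exxon)
  w_2 = 0.407477·0.7696 + -0.034384·13.5589 = -0.1526  (Oracle)
  w_3 = 0.407477·2.2208 + -0.034384·11.1160 = 0.5227  (Lockheed)
Σw_i=1.0000  μᵀw=0.1820
σ²=wᵀΣw=λ₁·μ_p+λ₂ = 0.407477·0.182 + -0.034384 = 0.039777 ≈ 0.0398


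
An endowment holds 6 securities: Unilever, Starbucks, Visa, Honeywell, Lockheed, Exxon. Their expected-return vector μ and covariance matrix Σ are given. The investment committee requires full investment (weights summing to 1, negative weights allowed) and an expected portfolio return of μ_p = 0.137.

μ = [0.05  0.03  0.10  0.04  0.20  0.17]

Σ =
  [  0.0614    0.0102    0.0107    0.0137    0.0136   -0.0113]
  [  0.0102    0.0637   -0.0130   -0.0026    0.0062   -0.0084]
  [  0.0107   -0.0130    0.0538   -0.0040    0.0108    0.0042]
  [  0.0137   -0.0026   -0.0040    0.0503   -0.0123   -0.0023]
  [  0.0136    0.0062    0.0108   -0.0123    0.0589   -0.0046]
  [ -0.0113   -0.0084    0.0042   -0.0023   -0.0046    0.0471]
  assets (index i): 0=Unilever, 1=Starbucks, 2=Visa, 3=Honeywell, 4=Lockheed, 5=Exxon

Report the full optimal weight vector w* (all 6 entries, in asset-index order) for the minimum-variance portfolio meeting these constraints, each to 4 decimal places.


-0.0061  0.0897  0.1025  0.1780  0.3046  0.3313

u=Σ⁻¹μ = [-0.1211  0.9854  1.1789  2.1072  3.8663  4.1314]
v=Σ⁻¹𝟙 = [4.3594  21.9243  19.2790  27.0003  17.9175  27.5366]
a=μᵀu=1.701305  b=𝟙ᵀu=12.148336  c=𝟙ᵀv=118.017152  D=ac−b²=53.201142
λ₁=(c·0.137−b)/D = (118.017152·0.137−12.148336)/53.201142 = 0.075563
λ₂=(a−b·0.137)/D = (1.701305−12.148336·0.137)/53.201142 = 0.000695
w* = 0.075563·u + 0.000695·v:
  w_0 = 0.075563·-0.1211 + 0.000695·4.3594 = -0.0061  (Unilever)
  w_1 = 0.075563·0.9854 + 0.000695·21.9243 = 0.0897  (Starbucks)
  w_2 = 0.075563·1.1789 + 0.000695·19.2790 = 0.1025  (Visa)
  w_3 = 0.075563·2.1072 + 0.000695·27.0003 = 0.1780  (Honeywell)
  w_4 = 0.075563·3.8663 + 0.000695·17.9175 = 0.3046  (Lockheed)
  w_5 = 0.075563·4.1314 + 0.000695·27.5366 = 0.3313  (Exxon)
Σw_i=1.0000  μᵀw=0.1370
σ²=wᵀΣw=λ₁·μ_p+λ₂ = 0.075563·0.137 + 0.000695 = 0.011047 ≈ 0.0110


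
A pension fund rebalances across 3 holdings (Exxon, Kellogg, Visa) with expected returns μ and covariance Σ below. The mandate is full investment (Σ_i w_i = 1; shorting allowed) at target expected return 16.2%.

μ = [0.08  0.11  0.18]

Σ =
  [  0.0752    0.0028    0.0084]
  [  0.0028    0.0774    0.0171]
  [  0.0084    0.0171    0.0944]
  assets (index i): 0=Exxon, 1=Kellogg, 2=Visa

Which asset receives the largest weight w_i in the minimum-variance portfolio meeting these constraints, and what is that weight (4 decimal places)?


Visa (0.7572)

x=Σ⁻¹μ = [0.8417  1.0271  1.6458]
y=Σ⁻¹𝟙 = [12.0505  10.8132  7.5622]
a=μᵀx=0.476571  b=𝟙ᵀx=3.514691  c=𝟙ᵀy=30.425959  D=ac−b²=2.147081
λ₁=(c·0.162−b)/D = (30.425959·0.162−3.514691)/2.147081 = 0.658715
λ₂=(a−b·0.162)/D = (0.476571−3.514691·0.162)/2.147081 = -0.043226
w* = 0.658715·x + -0.043226·y:
  w_0 = 0.658715·0.8417 + -0.043226·12.0505 = 0.0336  (Exxon)
  w_1 = 0.658715·1.0271 + -0.043226·10.8132 = 0.2092  (Kellogg)
  w_2 = 0.658715·1.6458 + -0.043226·7.5622 = 0.7572  (Visa)
Σw_i=1.0000  μᵀw=0.1620
σ²=wᵀΣw=λ₁·μ_p+λ₂ = 0.658715·0.162 + -0.043226 = 0.063486 ≈ 0.0635


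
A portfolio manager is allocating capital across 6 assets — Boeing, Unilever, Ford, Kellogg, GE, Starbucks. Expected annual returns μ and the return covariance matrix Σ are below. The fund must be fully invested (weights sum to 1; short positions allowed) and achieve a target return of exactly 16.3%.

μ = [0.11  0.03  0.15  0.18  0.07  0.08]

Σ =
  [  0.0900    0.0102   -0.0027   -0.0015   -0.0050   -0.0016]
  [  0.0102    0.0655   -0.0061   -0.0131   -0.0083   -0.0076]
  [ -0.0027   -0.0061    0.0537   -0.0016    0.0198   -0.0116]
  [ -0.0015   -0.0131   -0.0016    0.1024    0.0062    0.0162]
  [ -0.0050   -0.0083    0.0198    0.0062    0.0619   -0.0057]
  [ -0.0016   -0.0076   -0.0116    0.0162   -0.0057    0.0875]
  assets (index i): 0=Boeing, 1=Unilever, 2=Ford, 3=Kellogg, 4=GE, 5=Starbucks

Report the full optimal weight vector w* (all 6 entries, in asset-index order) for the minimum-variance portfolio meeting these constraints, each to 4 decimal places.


0.1855  -0.0345  0.5723  0.3423  -0.1423  0.0767

x=Σ⁻¹μ = [1.2609  1.0797  3.1715  1.7654  0.2915  1.1437]
y=Σ⁻¹𝟙 = [10.5385  20.9409  19.9962  9.6676  13.8497  15.2034]
a=μᵀx=1.076497  b=𝟙ᵀx=8.712820  c=𝟙ᵀy=90.196351  D=ac−b²=21.182849
λ₁=(c·0.163−b)/D = (90.196351·0.163−8.712820)/21.182849 = 0.282737
λ₂=(a−b·0.163)/D = (1.076497−8.712820·0.163)/21.182849 = -0.016225
w* = 0.282737·x + -0.016225·y:
  w_0 = 0.282737·1.2609 + -0.016225·10.5385 = 0.1855  (Boeing)
  w_1 = 0.282737·1.0797 + -0.016225·20.9409 = -0.0345  (Unilever)
  w_2 = 0.282737·3.1715 + -0.016225·19.9962 = 0.5723  (Ford)
  w_3 = 0.282737·1.7654 + -0.016225·9.6676 = 0.3423  (Kellogg)
  w_4 = 0.282737·0.2915 + -0.016225·13.8497 = -0.1423  (GE)
  w_5 = 0.282737·1.1437 + -0.016225·15.2034 = 0.0767  (Starbucks)
Σw_i=1.0000  μᵀw=0.1630
σ²=wᵀΣw=λ₁·μ_p+λ₂ = 0.282737·0.163 + -0.016225 = 0.029861 ≈ 0.0299


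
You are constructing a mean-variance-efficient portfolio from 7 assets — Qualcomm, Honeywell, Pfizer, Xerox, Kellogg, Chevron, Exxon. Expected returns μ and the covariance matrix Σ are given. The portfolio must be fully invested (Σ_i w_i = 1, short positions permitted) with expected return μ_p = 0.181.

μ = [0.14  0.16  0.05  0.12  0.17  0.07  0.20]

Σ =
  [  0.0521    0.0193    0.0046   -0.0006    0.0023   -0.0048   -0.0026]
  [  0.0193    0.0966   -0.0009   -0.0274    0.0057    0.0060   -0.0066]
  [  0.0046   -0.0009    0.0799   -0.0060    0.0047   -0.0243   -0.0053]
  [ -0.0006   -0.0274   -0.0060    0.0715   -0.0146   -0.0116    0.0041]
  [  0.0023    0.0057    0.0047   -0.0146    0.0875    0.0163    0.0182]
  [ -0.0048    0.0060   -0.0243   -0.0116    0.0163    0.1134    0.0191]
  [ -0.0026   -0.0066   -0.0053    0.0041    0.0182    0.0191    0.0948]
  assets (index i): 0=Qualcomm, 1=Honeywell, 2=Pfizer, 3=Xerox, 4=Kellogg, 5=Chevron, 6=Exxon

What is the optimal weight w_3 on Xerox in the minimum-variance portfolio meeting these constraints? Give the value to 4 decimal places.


g=Σ⁻¹μ = [1.9255  2.0940  0.9387  2.9105  1.7172  0.5374  1.7970]
h=Σ⁻¹𝟙 = [13.9028  13.8383  17.3732  24.3493  9.4410  12.2632  7.5282]
a=μᵀg=1.689722  b=𝟙ᵀg=11.920127  c=𝟙ᵀh=98.696006  D=ac−b²=24.679410
λ₁=(c·0.181−b)/D = (98.696006·0.181−11.920127)/24.679410 = 0.240842
λ₂=(a−b·0.181)/D = (1.689722−11.920127·0.181)/24.679410 = -0.018956
w* = 0.240842·g + -0.018956·h:
  w_0 = 0.240842·1.9255 + -0.018956·13.9028 = 0.2002  (Qualcomm)
  w_1 = 0.240842·2.0940 + -0.018956·13.8383 = 0.2420  (Honeywell)
  w_2 = 0.240842·0.9387 + -0.018956·17.3732 = -0.1032  (Pfizer)
  w_3 = 0.240842·2.9105 + -0.018956·24.3493 = 0.2394  (Xerox)
  w_4 = 0.240842·1.7172 + -0.018956·9.4410 = 0.2346  (Kellogg)
  w_5 = 0.240842·0.5374 + -0.018956·12.2632 = -0.1030  (Chevron)
  w_6 = 0.240842·1.7970 + -0.018956·7.5282 = 0.2901  (Exxon)
Σw_i=1.0000  μᵀw=0.1810
σ²=wᵀΣw=λ₁·μ_p+λ₂ = 0.240842·0.181 + -0.018956 = 0.024637 ≈ 0.0246

0.2394


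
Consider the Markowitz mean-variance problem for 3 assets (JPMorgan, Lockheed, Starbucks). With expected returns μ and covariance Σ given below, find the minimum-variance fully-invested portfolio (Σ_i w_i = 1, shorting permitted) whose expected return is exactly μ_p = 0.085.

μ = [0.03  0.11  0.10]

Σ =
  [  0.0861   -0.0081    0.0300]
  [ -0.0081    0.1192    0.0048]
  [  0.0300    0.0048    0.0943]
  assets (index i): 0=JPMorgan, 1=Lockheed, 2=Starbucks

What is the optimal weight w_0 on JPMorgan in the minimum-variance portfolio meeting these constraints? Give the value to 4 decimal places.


u=Σ⁻¹μ = [0.0881  0.8891  0.9872]
v=Σ⁻¹𝟙 = [10.0120  8.7889  6.9719]
a=μᵀu=0.199155  b=𝟙ᵀu=1.964328  c=𝟙ᵀv=25.772778  D=ac−b²=1.274204
λ₁=(c·0.085−b)/D = (25.772778·0.085−1.964328)/1.274204 = 0.177647
λ₂=(a−b·0.085)/D = (0.199155−1.964328·0.085)/1.274204 = 0.025261
w* = 0.177647·u + 0.025261·v:
  w_0 = 0.177647·0.0881 + 0.025261·10.0120 = 0.2686  (JPMorgan)
  w_1 = 0.177647·0.8891 + 0.025261·8.7889 = 0.3800  (Lockheed)
  w_2 = 0.177647·0.9872 + 0.025261·6.9719 = 0.3515  (Starbucks)
Σw_i=1.0000  μᵀw=0.0850
σ²=wᵀΣw=λ₁·μ_p+λ₂ = 0.177647·0.085 + 0.025261 = 0.040361 ≈ 0.0404

0.2686
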